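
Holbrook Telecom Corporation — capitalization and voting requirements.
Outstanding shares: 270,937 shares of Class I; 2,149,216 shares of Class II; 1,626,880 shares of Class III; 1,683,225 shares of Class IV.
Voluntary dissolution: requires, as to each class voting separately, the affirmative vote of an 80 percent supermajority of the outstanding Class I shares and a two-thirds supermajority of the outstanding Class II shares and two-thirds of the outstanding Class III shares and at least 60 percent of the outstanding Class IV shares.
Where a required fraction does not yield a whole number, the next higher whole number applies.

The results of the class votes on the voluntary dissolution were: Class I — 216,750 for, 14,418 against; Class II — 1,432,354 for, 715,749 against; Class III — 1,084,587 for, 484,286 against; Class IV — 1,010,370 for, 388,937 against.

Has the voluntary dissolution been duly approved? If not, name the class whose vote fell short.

Class I: 4/5 of 270937 = 216749.60, rounded up to 216750; 216,750 required, 216,750 in favor — approved.
Class II: 2/3 of 2149216 = 1432810.67, rounded up to 1432811; 1,432,811 required, 1,432,354 in favor — not approved.
Class III: 2/3 of 1626880 = 1084586.67, rounded up to 1084587; 1,084,587 required, 1,084,587 in favor — approved.
Class IV: 3/5 of 1683225 = 1009935; 1,009,935 required, 1,010,370 in favor — approved.

Not approved — the Class II shares did not give the required vote.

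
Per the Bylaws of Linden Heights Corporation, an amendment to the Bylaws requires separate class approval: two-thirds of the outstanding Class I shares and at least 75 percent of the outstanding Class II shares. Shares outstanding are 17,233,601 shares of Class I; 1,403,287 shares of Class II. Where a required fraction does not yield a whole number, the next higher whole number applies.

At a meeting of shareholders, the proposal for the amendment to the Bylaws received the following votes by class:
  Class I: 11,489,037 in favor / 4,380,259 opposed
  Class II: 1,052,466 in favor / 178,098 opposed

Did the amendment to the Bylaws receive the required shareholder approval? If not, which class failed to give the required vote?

Class I: 2/3 of 17233601 = 11489067.33, rounded up to 11489068; 11,489,068 required, 11,489,037 in favor — not approved.
Class II: 3/4 of 1403287 = 1052465.25, rounded up to 1052466; 1,052,466 required, 1,052,466 in favor — approved.

Not approved — the Class I shares did not give the required vote.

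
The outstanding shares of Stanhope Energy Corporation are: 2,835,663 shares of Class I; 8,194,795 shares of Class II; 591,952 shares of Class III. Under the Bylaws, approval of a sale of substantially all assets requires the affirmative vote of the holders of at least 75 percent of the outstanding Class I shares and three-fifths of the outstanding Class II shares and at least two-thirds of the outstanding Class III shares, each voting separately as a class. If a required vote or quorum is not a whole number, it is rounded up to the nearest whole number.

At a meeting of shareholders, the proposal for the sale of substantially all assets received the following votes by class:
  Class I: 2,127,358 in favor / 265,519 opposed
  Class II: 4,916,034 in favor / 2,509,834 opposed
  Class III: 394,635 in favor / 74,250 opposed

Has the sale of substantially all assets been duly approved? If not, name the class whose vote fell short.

Class I: 3/4 of 2835663 = 2126747.25, rounded up to 2126748; 2,126,748 required, 2,127,358 in favor — approved.
Class II: 3/5 of 8194795 = 4916877; 4,916,877 required, 4,916,034 in favor — not approved.
Class III: 2/3 of 591952 = 394634.67, rounded up to 394635; 394,635 required, 394,635 in favor — approved.

Not approved — the Class II shares did not give the required vote.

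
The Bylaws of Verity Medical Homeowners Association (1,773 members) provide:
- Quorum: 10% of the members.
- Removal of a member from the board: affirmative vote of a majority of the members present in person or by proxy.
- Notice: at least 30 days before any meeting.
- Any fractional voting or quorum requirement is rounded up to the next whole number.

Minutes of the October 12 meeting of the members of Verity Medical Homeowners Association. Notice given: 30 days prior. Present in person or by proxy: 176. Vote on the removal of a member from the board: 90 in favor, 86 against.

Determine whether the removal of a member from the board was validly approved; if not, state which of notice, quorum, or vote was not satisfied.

Notice: 30 days given; 30 required. Satisfied.
Quorum: 10% of 1,773 = 177.30, rounded up to 178; 176 present. Not satisfied.
Vote: requires a majority of those present (176); a majority of 176 is 89, so 89 needed; 90 in favor. Satisfied.

Invalid — quorum requirement not satisfied.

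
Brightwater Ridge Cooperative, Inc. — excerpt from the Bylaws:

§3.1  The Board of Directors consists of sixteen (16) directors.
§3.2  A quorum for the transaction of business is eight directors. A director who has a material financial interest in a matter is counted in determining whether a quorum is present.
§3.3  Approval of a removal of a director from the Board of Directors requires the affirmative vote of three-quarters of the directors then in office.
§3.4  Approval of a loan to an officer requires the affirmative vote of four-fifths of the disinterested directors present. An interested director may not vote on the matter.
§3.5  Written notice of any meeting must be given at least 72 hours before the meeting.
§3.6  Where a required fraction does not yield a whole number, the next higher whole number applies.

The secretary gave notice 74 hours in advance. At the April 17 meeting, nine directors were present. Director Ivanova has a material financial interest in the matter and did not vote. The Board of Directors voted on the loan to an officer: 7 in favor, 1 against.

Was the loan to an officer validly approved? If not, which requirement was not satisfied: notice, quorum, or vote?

Valid — all requirements satisfied.

Notice: 74 hours given; 72 required (74 ≥ 72). Satisfied.
Quorum: 9 present (interested directors count toward quorum); quorum is 8. Satisfied.
Vote: the loan to an officer requires four-fifths of the disinterested directors present (9 − 1 = 8). 4/5 of 8 = 6.40, rounded up to 7, so 7 affirmative votes are needed; 7 voted in favor. Satisfied.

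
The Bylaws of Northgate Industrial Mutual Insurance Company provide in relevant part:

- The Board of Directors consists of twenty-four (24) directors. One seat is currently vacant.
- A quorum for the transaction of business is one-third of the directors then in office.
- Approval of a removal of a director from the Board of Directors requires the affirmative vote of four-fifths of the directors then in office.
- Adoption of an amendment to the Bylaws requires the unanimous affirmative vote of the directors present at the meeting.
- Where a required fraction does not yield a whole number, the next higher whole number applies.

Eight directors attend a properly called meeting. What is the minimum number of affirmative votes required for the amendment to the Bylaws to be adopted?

8

The amendment to the Bylaws requires the unanimous vote of the directors present (8).
Unanimous means all 8.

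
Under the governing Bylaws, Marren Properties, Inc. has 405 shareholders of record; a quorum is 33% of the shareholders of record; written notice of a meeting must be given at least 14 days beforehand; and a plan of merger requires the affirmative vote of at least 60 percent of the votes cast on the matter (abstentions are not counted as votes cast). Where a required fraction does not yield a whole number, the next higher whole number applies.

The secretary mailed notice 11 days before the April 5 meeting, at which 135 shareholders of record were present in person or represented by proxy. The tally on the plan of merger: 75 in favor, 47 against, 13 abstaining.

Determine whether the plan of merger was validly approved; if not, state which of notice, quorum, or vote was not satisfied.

Notice: 11 days given; 14 required. Not satisfied.
Quorum: 33% of 405 = 133.65, rounded up to 134; 135 present. Satisfied.
Vote: requires three-fifths of the votes cast (135 − 13 abstaining = 122); 3/5 of 122 = 73.20, rounded up to 74, so 74 needed; 75 in favor. Satisfied.

Invalid — notice requirement not satisfied.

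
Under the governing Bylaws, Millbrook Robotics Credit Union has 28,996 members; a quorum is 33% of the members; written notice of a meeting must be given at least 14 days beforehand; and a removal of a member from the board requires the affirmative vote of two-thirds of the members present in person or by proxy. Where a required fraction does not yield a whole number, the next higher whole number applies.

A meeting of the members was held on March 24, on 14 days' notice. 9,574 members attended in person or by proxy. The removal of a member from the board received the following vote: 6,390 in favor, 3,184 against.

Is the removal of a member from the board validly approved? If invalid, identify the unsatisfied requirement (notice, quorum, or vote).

Valid — all requirements satisfied.

Notice: 14 days given; 14 required. Satisfied.
Quorum: 33% of 28,996 = 9,568.68, rounded up to 9,569; 9,574 present. Satisfied.
Vote: requires two-thirds of those present (9,574); 2/3 of 9574 = 6382.67, rounded up to 6383, so 6,383 needed; 6,390 in favor. Satisfied.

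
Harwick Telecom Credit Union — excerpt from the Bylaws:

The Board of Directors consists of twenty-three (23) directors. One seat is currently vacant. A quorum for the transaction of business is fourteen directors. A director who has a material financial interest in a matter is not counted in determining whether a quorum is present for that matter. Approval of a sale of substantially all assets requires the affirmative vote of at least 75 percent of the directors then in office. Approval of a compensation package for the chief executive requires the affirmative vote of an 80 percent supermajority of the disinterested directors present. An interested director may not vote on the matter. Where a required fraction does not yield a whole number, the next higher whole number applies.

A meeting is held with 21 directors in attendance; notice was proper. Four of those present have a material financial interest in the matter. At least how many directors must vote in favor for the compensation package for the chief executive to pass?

14

The compensation package for the chief executive requires four-fifths of the disinterested directors present (21 − 4 = 17).
4/5 of 17 = 13.60, rounded up to 14.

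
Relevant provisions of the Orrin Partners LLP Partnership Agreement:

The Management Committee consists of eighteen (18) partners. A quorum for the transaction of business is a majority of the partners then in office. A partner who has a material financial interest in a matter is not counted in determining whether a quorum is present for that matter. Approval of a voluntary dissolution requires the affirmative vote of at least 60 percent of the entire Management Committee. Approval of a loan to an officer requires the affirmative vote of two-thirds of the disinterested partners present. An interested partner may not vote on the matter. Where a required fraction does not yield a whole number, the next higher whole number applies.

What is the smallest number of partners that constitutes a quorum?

A majority of 18 is 10.

10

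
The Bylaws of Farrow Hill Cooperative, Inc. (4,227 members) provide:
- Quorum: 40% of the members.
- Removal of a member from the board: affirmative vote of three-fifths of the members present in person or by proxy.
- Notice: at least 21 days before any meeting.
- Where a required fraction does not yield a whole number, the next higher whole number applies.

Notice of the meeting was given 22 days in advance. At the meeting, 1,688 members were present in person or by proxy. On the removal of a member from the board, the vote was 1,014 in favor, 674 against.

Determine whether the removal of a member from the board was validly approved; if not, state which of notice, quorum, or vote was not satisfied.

Invalid — quorum requirement not satisfied.

Notice: 22 days given; 21 required. Satisfied.
Quorum: 40% of 4,227 = 1,690.80, rounded up to 1,691; 1,688 present. Not satisfied.
Vote: requires three-fifths of those present (1,688); 3/5 of 1688 = 1012.80, rounded up to 1013, so 1,013 needed; 1,014 in favor. Satisfied.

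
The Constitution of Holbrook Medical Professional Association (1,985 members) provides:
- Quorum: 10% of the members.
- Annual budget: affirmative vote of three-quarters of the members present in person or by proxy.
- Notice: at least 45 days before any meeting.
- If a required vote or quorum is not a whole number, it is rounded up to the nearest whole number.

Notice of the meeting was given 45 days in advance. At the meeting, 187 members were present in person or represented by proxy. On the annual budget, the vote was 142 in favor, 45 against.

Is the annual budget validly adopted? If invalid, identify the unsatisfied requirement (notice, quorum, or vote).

Invalid — quorum requirement not satisfied.

Notice: 45 days given; 45 required. Satisfied.
Quorum: 10% of 1,985 = 198.50, rounded up to 199; 187 present. Not satisfied.
Vote: requires three-fourths of those present (187); 3/4 of 187 = 140.25, rounded up to 141, so 141 needed; 142 in favor. Satisfied.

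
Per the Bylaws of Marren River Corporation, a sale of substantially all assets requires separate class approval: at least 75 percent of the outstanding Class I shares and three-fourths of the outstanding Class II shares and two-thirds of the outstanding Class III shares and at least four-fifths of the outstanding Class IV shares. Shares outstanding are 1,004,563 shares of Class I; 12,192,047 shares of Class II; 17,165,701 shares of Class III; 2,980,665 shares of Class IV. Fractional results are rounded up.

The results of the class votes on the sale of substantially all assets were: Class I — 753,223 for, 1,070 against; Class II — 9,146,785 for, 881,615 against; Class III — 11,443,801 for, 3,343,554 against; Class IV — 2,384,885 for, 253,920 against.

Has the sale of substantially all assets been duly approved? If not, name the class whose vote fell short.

Class I: 3/4 of 1004563 = 753422.25, rounded up to 753423; 753,423 required, 753,223 in favor — not approved.
Class II: 3/4 of 12192047 = 9144035.25, rounded up to 9144036; 9,144,036 required, 9,146,785 in favor — approved.
Class III: 2/3 of 17165701 = 11443800.67, rounded up to 11443801; 11,443,801 required, 11,443,801 in favor — approved.
Class IV: 4/5 of 2980665 = 2384532; 2,384,532 required, 2,384,885 in favor — approved.

Not approved — the Class I shares did not give the required vote.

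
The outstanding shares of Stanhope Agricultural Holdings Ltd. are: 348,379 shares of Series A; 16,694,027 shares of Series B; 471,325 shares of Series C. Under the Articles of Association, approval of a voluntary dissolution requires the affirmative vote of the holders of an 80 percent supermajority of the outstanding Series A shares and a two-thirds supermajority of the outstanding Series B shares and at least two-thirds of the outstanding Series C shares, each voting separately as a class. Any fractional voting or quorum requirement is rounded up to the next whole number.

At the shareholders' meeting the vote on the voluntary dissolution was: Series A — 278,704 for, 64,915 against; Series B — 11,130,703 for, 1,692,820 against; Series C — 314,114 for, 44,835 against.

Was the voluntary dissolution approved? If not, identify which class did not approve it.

Series A: 4/5 of 348379 = 278703.20, rounded up to 278704; 278,704 required, 278,704 in favor — approved.
Series B: 2/3 of 16694027 = 11129351.33, rounded up to 11129352; 11,129,352 required, 11,130,703 in favor — approved.
Series C: 2/3 of 471325 = 314216.67, rounded up to 314217; 314,217 required, 314,114 in favor — not approved.

Not approved — the Series C shares did not give the required vote.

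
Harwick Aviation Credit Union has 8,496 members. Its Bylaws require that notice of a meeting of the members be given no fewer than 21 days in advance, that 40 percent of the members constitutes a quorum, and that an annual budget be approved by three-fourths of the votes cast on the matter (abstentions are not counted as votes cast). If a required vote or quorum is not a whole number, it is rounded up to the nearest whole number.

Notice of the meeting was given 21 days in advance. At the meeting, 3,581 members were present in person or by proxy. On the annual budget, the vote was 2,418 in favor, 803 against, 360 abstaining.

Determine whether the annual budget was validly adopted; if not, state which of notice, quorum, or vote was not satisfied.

Valid — all requirements satisfied.

Notice: 21 days given; 21 required. Satisfied.
Quorum: 40% of 8,496 = 3,398.40, rounded up to 3,399; 3,581 present. Satisfied.
Vote: requires three-fourths of the votes cast (3,581 − 360 abstaining = 3,221); 3/4 of 3221 = 2415.75, rounded up to 2416, so 2,416 needed; 2,418 in favor. Satisfied.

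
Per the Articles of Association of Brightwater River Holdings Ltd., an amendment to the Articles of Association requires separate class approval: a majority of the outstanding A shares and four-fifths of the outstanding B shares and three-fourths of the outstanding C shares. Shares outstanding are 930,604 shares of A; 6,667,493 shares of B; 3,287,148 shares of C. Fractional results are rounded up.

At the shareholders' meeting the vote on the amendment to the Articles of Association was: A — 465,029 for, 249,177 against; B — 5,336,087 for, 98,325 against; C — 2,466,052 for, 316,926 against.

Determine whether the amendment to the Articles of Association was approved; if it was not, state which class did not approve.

Not approved — the A shares did not give the required vote.

A: a majority of 930604 is 465303; 465,303 required, 465,029 in favor — not approved.
B: 4/5 of 6667493 = 5333994.40, rounded up to 5333995; 5,333,995 required, 5,336,087 in favor — approved.
C: 3/4 of 3287148 = 2465361; 2,465,361 required, 2,466,052 in favor — approved.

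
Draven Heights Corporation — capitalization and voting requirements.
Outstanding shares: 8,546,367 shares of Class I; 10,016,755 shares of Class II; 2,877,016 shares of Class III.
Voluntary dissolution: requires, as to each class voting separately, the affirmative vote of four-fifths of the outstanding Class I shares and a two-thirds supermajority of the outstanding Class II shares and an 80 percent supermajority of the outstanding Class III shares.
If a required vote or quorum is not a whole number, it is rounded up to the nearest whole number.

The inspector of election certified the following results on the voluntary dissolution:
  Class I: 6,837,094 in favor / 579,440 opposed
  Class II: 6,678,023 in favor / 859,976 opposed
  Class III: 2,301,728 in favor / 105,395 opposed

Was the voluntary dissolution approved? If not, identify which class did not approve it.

Approved — every class gave the required vote.

Class I: 4/5 of 8546367 = 6837093.60, rounded up to 6837094; 6,837,094 required, 6,837,094 in favor — approved.
Class II: 2/3 of 10016755 = 6677836.67, rounded up to 6677837; 6,677,837 required, 6,678,023 in favor — approved.
Class III: 4/5 of 2877016 = 2301612.80, rounded up to 2301613; 2,301,613 required, 2,301,728 in favor — approved.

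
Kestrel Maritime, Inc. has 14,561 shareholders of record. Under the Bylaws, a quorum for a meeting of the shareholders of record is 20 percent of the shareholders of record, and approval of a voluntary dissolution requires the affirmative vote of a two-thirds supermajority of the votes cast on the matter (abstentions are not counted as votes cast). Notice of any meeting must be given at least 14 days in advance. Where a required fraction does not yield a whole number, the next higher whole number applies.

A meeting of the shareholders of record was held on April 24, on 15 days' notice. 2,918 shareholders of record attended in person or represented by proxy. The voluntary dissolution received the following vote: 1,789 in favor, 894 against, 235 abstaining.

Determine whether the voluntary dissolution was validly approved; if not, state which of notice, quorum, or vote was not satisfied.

Valid — all requirements satisfied.

Notice: 15 days given; 14 required. Satisfied.
Quorum: 20% of 14,561 = 2,912.20, rounded up to 2,913; 2,918 present. Satisfied.
Vote: requires two-thirds of the votes cast (2,918 − 235 abstaining = 2,683); 2/3 of 2683 = 1788.67, rounded up to 1789, so 1,789 needed; 1,789 in favor. Satisfied.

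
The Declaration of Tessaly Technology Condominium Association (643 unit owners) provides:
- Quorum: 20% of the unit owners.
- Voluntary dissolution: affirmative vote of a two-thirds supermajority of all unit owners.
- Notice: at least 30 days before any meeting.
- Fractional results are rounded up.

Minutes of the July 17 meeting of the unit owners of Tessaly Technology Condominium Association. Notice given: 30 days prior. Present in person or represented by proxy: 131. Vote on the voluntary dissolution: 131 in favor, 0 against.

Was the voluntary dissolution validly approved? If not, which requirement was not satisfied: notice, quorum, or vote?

Invalid — vote requirement not satisfied.

Notice: 30 days given; 30 required. Satisfied.
Quorum: 20% of 643 = 128.60, rounded up to 129; 131 present. Satisfied.
Vote: requires two-thirds of all unit owners (643); 2/3 of 643 = 428.67, rounded up to 429, so 429 needed; 131 in favor. Not satisfied.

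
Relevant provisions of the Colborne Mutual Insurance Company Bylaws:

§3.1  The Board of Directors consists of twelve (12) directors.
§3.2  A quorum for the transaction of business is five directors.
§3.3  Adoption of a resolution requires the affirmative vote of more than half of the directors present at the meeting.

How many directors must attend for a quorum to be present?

The quorum is fixed at 5.

5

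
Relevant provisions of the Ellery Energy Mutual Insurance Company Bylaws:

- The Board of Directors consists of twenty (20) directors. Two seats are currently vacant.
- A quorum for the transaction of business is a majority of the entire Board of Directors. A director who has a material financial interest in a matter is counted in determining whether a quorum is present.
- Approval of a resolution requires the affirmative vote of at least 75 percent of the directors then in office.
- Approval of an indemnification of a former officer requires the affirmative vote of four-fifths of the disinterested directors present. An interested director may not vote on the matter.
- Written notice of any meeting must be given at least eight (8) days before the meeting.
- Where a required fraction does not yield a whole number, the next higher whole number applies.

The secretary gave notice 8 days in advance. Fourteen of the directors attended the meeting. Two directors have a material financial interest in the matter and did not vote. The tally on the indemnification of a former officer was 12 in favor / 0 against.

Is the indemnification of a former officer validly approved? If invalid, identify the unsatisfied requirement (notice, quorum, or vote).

Valid — all requirements satisfied.

Notice: 8 days given; 8 required (8 ≥ 8). Satisfied.
Quorum: 14 present (interested directors count toward quorum); quorum is 11. Satisfied.
Vote: the indemnification of a former officer requires four-fifths of the disinterested directors present (14 − 2 = 12). 4/5 of 12 = 9.60, rounded up to 10, so 10 affirmative votes are needed; 12 voted in favor. Satisfied.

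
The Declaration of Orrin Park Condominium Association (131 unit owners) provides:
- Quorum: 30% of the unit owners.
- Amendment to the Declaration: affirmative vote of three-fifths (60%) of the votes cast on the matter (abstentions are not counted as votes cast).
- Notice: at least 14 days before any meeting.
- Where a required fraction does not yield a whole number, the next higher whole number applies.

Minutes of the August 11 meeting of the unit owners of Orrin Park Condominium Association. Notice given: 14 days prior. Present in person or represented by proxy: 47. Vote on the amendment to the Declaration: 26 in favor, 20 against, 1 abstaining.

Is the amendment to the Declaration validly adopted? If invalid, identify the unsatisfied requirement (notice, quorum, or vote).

Invalid — vote requirement not satisfied.

Notice: 14 days given; 14 required. Satisfied.
Quorum: 30% of 131 = 39.30, rounded up to 40; 47 present. Satisfied.
Vote: requires three-fifths of the votes cast (47 − 1 abstaining = 46); 3/5 of 46 = 27.60, rounded up to 28, so 28 needed; 26 in favor. Not satisfied.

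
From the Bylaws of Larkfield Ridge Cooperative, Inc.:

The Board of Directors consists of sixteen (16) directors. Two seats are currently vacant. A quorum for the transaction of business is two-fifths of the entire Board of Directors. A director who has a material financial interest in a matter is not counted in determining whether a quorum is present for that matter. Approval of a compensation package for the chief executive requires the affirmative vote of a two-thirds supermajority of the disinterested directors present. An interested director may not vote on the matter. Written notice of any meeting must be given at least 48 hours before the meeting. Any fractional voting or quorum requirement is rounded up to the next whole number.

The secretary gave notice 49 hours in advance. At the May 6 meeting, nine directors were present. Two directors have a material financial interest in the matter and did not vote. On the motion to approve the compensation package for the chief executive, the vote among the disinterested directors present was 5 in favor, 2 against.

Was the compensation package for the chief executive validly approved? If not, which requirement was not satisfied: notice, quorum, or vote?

Notice: 49 hours given; 48 required (49 ≥ 48). Satisfied.
Quorum: 9 present, but the 2 interested directors do not count, leaving 7. Quorum is 7. Satisfied.
Vote: the compensation package for the chief executive requires two-thirds of the disinterested directors present (9 − 2 = 7). 2/3 of 7 = 4.67, rounded up to 5, so 5 affirmative votes are needed; 5 voted in favor. Satisfied.

Valid — all requirements satisfied.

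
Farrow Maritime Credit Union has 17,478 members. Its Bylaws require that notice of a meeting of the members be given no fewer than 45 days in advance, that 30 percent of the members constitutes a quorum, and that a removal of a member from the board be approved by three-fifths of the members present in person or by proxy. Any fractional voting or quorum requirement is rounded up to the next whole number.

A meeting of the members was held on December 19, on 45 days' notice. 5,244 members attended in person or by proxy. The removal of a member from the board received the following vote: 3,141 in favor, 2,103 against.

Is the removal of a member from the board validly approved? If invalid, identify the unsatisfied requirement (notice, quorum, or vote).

Notice: 45 days given; 45 required. Satisfied.
Quorum: 30% of 17,478 = 5,243.40, rounded up to 5,244; 5,244 present. Satisfied.
Vote: requires three-fifths of those present (5,244); 3/5 of 5244 = 3146.40, rounded up to 3147, so 3,147 needed; 3,141 in favor. Not satisfied.

Invalid — vote requirement not satisfied.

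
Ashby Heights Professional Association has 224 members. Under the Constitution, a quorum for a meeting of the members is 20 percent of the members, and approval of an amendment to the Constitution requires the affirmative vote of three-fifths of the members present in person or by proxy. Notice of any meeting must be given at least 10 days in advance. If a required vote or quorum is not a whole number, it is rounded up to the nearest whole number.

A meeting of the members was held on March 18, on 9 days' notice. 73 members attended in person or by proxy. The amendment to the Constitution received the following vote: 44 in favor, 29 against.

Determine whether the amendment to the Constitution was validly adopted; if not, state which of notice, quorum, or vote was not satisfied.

Invalid — notice requirement not satisfied.

Notice: 9 days given; 10 required. Not satisfied.
Quorum: 20% of 224 = 44.80, rounded up to 45; 73 present. Satisfied.
Vote: requires three-fifths of those present (73); 3/5 of 73 = 43.80, rounded up to 44, so 44 needed; 44 in favor. Satisfied.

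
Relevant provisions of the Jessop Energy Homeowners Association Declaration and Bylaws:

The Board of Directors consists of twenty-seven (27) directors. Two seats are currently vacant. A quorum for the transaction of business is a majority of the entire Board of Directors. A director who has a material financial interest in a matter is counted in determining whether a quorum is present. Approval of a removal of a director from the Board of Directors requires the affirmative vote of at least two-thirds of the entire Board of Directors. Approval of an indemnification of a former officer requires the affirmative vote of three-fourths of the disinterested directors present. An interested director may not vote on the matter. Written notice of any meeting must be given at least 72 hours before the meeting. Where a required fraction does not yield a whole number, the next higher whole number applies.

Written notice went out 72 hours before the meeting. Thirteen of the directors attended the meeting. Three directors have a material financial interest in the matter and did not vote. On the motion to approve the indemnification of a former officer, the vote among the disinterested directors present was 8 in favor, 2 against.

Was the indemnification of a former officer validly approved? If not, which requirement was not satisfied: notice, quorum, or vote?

Notice: 72 hours given; 72 required (72 ≥ 72). Satisfied.
Quorum: 13 present (interested directors count toward quorum); quorum is 14. Not satisfied.
Vote: the indemnification of a former officer requires three-fourths of the disinterested directors present (13 − 3 = 10). 3/4 of 10 = 7.50, rounded up to 8, so 8 affirmative votes are needed; 8 voted in favor. Satisfied. (Moot — without a quorum no business can be validly transacted.)

Invalid — quorum requirement not satisfied.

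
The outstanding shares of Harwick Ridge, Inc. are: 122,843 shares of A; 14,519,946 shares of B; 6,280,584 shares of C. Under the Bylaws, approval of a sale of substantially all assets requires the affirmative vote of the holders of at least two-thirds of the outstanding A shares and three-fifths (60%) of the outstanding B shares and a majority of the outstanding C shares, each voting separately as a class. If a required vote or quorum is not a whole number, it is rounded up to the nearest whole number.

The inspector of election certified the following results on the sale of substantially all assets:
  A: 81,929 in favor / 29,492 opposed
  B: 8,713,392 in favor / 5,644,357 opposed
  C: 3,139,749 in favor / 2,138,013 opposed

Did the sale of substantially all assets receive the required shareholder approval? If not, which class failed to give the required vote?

Not approved — the C shares did not give the required vote.

A: 2/3 of 122843 = 81895.33, rounded up to 81896; 81,896 required, 81,929 in favor — approved.
B: 3/5 of 14519946 = 8711967.60, rounded up to 8711968; 8,711,968 required, 8,713,392 in favor — approved.
C: a majority of 6280584 is 3140293; 3,140,293 required, 3,139,749 in favor — not approved.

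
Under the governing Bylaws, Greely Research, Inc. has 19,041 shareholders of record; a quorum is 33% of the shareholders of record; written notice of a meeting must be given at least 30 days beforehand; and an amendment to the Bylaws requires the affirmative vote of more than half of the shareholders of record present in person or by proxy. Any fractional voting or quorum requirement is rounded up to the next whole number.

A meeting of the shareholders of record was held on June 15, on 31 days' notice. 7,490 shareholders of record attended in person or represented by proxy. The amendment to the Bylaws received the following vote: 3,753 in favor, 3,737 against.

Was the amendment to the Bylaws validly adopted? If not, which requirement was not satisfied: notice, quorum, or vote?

Valid — all requirements satisfied.

Notice: 31 days given; 30 required. Satisfied.
Quorum: 33% of 19,041 = 6,283.53, rounded up to 6,284; 7,490 present. Satisfied.
Vote: requires a majority of those present (7,490); a majority of 7490 is 3746, so 3,746 needed; 3,753 in favor. Satisfied.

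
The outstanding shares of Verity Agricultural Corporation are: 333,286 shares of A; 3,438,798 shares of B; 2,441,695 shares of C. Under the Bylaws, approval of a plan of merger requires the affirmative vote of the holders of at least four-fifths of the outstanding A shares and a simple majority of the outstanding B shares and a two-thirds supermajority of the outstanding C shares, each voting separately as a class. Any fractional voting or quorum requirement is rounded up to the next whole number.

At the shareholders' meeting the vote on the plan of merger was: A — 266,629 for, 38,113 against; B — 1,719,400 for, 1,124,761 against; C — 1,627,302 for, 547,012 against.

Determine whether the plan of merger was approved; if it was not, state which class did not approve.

A: 4/5 of 333286 = 266628.80, rounded up to 266629; 266,629 required, 266,629 in favor — approved.
B: a majority of 3438798 is 1719400; 1,719,400 required, 1,719,400 in favor — approved.
C: 2/3 of 2441695 = 1627796.67, rounded up to 1627797; 1,627,797 required, 1,627,302 in favor — not approved.

Not approved — the C shares did not give the required vote.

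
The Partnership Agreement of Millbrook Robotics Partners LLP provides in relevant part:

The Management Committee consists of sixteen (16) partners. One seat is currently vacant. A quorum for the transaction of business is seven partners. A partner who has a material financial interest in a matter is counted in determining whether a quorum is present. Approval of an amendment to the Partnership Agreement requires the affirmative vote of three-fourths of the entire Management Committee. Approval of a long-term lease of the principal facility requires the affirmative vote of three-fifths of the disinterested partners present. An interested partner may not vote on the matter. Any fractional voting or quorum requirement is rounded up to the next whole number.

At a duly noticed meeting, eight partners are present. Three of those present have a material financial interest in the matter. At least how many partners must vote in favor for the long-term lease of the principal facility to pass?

The long-term lease of the principal facility requires three-fifths of the disinterested partners present (8 − 3 = 5).
3/5 of 5 = 3.

3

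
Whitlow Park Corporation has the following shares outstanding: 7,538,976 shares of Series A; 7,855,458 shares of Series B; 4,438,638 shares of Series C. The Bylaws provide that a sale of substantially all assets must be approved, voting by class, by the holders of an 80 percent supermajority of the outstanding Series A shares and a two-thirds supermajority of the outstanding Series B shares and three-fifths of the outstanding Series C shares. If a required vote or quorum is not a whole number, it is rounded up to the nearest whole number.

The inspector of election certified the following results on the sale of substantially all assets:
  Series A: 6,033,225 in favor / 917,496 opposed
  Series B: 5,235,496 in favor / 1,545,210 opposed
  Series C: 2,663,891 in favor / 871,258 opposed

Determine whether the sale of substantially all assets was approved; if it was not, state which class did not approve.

Not approved — the Series B shares did not give the required vote.

Series A: 4/5 of 7538976 = 6031180.80, rounded up to 6031181; 6,031,181 required, 6,033,225 in favor — approved.
Series B: 2/3 of 7855458 = 5236972; 5,236,972 required, 5,235,496 in favor — not approved.
Series C: 3/5 of 4438638 = 2663182.80, rounded up to 2663183; 2,663,183 required, 2,663,891 in favor — approved.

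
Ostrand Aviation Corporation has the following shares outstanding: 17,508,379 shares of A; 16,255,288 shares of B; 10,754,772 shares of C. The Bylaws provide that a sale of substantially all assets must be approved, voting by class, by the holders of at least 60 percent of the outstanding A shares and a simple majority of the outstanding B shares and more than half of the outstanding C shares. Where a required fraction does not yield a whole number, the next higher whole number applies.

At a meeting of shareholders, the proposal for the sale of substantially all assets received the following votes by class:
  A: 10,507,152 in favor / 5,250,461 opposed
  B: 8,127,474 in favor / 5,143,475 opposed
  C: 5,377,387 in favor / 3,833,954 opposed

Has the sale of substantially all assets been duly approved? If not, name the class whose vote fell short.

A: 3/5 of 17508379 = 10505027.40, rounded up to 10505028; 10,505,028 required, 10,507,152 in favor — approved.
B: a majority of 16255288 is 8127645; 8,127,645 required, 8,127,474 in favor — not approved.
C: a majority of 10754772 is 5377387; 5,377,387 required, 5,377,387 in favor — approved.

Not approved — the B shares did not give the required vote.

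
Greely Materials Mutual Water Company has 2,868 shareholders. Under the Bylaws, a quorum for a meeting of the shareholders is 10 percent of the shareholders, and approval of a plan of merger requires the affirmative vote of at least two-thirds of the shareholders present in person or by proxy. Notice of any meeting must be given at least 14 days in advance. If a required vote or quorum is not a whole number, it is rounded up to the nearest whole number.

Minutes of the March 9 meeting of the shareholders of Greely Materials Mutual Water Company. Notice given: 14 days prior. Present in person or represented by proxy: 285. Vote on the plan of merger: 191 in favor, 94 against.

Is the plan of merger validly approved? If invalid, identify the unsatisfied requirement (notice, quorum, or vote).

Notice: 14 days given; 14 required. Satisfied.
Quorum: 10% of 2,868 = 286.80, rounded up to 287; 285 present. Not satisfied.
Vote: requires two-thirds of those present (285); 2/3 of 285 = 190, so 190 needed; 191 in favor. Satisfied.

Invalid — quorum requirement not satisfied.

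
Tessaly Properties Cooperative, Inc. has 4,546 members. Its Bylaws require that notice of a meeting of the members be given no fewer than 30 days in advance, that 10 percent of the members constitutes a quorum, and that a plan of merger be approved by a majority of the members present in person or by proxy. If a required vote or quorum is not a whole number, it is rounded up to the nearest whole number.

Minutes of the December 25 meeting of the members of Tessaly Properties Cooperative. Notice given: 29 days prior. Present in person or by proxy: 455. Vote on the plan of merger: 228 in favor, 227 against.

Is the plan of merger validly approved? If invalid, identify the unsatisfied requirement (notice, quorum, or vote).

Notice: 29 days given; 30 required. Not satisfied.
Quorum: 10% of 4,546 = 454.60, rounded up to 455; 455 present. Satisfied.
Vote: requires a majority of those present (455); a majority of 455 is 228, so 228 needed; 228 in favor. Satisfied.

Invalid — notice requirement not satisfied.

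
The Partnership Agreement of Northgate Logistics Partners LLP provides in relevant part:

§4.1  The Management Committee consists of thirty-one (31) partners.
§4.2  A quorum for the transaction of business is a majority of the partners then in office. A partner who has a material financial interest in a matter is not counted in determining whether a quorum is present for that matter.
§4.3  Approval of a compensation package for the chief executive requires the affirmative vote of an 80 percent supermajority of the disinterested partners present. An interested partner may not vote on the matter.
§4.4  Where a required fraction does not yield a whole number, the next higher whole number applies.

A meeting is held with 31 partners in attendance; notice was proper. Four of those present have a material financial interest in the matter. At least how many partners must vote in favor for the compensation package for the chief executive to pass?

22

The compensation package for the chief executive requires four-fifths of the disinterested partners present (31 − 4 = 27).
4/5 of 27 = 21.60, rounded up to 22.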